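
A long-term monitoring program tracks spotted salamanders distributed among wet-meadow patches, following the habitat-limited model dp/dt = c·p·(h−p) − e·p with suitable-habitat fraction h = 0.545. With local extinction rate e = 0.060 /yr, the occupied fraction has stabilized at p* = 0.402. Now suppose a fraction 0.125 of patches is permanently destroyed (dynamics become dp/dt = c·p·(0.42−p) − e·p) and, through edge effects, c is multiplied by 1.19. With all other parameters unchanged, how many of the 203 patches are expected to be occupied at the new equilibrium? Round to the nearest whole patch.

61

Balance c(h−p*) = e gives c = e/(0.545 − 0.40200) = 0.060/0.14300 = 0.41958.
New p* = 0.42 − e/c = 0.42 − 0.06000/0.49930 = 0.29983.
Expected occupied = 203 × 0.29983 = 60.87 ≈ 61.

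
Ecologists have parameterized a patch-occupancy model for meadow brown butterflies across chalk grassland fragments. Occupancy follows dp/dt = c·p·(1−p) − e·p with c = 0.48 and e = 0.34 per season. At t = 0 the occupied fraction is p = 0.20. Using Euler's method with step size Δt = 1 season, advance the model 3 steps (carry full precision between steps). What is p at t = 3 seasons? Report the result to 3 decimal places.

Update rule: p ← p + [c·p·(1−p) − e·p]·Δt with Δt = 1.
step 1: Δp = +0.00880, p = 0.20880
step 2: Δp = +0.00831, p = 0.21711
step 3: Δp = +0.00777, p = 0.22488

0.225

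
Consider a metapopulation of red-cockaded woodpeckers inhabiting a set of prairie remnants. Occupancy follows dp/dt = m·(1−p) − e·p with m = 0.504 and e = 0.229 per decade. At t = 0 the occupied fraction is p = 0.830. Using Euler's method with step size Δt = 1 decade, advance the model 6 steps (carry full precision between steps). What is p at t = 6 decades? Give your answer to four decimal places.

Update rule: p ← p + [m·(1−p) − e·p]·Δt with Δt = 1.
  1  |  dp/dt·Δt = -0.104390  |  p_1 = 0.725610
  2  |  dp/dt·Δt = -0.027872  |  p_2 = 0.697738
  3  |  dp/dt·Δt = -0.007442  |  p_3 = 0.690296
  4  |  dp/dt·Δt = -0.001987  |  p_4 = 0.688309
  5  |  dp/dt·Δt = -0.000531  |  p_5 = 0.687779
  6  |  dp/dt·Δt = -0.000142  |  p_6 = 0.687637

0.6876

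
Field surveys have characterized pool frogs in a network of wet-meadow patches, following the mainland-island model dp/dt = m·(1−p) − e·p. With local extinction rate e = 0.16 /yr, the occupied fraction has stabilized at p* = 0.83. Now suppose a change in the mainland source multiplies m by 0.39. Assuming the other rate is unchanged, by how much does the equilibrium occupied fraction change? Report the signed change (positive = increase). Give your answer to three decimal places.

Balance m(1−p*) = e·p* gives m = e·p*/(1−p*) = 0.16×0.83000/0.17000 = 0.78118.
New p* = m/(m+e) = 0.30466/(0.30466+0.16000) = 0.65566.
Δp* = 0.65566 − 0.83000 = -0.17434.

-0.174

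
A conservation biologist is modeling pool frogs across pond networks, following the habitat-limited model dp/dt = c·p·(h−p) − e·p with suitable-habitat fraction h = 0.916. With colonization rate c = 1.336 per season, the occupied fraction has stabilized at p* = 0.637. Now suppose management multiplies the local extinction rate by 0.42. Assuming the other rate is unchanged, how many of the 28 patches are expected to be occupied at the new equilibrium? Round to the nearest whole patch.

Balance c(h−p*) = e gives e = 1.336×(0.916 − 0.63700) = 0.37274.
New p* = 0.916 − e/c = 0.916 − 0.15655/1.33600 = 0.79882.
Expected occupied = 28 × 0.79882 = 22.37 ≈ 22.

22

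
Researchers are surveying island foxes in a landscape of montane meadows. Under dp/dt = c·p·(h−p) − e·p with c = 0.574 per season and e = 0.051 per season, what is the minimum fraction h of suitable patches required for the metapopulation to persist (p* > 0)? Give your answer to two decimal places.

p* = h − e/c is positive only when h > e/c.
h_min = e/c = 0.051/0.574 = 0.0889.

0.09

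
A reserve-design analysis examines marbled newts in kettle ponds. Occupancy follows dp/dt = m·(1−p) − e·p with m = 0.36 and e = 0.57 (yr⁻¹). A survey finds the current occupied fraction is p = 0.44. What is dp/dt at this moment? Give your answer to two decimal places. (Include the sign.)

Colonization term: m·(1−p) = 0.36×0.5600 = 0.20160.
Extinction term: e·p = 0.25080.
dp/dt = 0.20160 − 0.25080 = -0.04920.

-0.05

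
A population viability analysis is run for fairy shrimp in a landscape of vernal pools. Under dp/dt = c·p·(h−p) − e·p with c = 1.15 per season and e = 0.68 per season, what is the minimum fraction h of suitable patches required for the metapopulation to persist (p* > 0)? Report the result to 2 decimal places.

0.59

p* = h − e/c is positive only when h > e/c.
h_min = e/c = 0.68/1.15 = 0.5913.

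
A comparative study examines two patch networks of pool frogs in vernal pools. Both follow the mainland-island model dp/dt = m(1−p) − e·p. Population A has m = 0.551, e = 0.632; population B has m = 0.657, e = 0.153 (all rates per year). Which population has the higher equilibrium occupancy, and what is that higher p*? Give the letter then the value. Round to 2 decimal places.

A: p*_A = m/(m+e) = 0.551/1.1830 = 0.4658.
B: p*_B = 0.657/0.8100 = 0.8111.
B is higher at 0.8111.

B, 0.81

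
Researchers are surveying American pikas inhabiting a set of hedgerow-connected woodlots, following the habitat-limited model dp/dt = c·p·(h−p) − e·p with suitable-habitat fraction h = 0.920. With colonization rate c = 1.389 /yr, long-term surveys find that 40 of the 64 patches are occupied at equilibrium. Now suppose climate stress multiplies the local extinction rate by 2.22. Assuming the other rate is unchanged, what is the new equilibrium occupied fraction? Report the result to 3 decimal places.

0.265

Observed p* = 40/64 = 0.62500.
Balance c(h−p*) = e gives e = 1.389×(0.92 − 0.62500) = 0.40976.
New p* = 0.92 − e/c = 0.92 − 0.90967/1.38900 = 0.26509.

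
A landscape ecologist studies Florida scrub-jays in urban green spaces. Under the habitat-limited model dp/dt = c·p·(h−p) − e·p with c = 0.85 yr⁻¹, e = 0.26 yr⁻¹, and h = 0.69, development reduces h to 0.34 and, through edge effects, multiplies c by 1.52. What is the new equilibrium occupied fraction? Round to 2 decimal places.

0.14

Before: p* = h − e/c = 0.69 − 0.26/0.85 = 0.69 − 0.3059 = 0.3841.
After: c = 1.292, e = 0.26, h = 0.34; p* = 0.34 − 0.26/1.292 = 0.1388.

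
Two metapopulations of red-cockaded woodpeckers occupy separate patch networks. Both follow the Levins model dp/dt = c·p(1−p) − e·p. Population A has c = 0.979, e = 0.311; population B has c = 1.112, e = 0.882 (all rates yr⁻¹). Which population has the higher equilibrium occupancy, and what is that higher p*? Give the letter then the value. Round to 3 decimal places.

A, 0.682

A: p*_A = 1 − 0.311/0.979 = 0.6823.
B: p*_B = 1 − 0.882/1.112 = 0.2068.
A is higher at 0.6823.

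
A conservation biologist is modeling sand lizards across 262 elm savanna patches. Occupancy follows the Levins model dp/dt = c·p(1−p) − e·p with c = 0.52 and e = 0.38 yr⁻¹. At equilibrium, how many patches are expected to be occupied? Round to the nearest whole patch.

71

p* = 1 − e/c = 1 − 0.38/0.52 = 0.2692.
Expected occupied patches = N × p* = 262 × 0.2692 = 70.54 ≈ 71.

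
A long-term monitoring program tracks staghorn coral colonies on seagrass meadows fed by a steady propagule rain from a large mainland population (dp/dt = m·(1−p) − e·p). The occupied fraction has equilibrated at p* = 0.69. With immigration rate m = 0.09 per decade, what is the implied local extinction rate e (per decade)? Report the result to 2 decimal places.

At equilibrium m(1−p*) = e·p*, so e = m(1−p*)/p*.
e = 0.09 × 0.3100 / 0.69 = 0.0404.

0.04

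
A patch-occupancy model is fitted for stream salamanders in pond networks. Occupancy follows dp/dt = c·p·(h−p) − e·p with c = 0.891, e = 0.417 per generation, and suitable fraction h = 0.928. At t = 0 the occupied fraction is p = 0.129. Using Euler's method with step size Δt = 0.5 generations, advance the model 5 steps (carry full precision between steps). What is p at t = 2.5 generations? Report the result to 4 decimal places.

Update rule: p ← p + [c·p·(h−p) − e·p]·Δt with Δt = 0.5.
step 1: Δp = +0.01902, p = 0.14802
step 2: Δp = +0.02057, p = 0.16859
step 3: Δp = +0.02189, p = 0.19048
step 4: Δp = +0.02287, p = 0.21335
step 5: Δp = +0.02344, p = 0.23679

0.2368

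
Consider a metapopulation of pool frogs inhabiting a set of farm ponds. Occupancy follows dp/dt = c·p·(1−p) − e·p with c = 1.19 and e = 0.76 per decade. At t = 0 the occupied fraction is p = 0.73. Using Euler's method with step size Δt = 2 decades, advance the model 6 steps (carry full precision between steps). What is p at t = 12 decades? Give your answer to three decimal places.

0.358

Update rule: p ← p + [c·p·(1−p) − e·p]·Δt with Δt = 2.
t = 2: p = 0.73000 + (-0.64050) = 0.08950
t = 4: p = 0.08950 + (+0.05790) = 0.14740
t = 6: p = 0.14740 + (+0.07505) = 0.22246
t = 8: p = 0.22246 + (+0.07353) = 0.29599
t = 10: p = 0.29599 + (+0.04604) = 0.34203
t = 12: p = 0.34203 + (+0.01572) = 0.35775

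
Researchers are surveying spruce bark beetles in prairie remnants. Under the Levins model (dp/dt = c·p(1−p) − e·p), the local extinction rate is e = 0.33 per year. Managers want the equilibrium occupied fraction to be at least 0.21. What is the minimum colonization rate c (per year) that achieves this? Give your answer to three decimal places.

p* = 1 − e/c ≥ 0.21 requires e/c ≤ 0.7900, i.e. c ≥ e/0.7900.
c_min = 0.33/0.7900 = 0.4177.

0.418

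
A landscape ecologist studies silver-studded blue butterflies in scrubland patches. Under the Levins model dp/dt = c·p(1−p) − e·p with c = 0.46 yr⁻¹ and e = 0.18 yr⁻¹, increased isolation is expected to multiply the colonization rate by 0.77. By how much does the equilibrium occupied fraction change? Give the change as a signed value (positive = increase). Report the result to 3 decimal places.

-0.117

Before: p* = 1 − 0.18/0.46 = 0.6087.
After the change, c = 0.3542, e = 0.18, so p* = 1 − 0.18/0.3542 = 0.4918.
Δp* = 0.4918 − 0.6087 = -0.1169.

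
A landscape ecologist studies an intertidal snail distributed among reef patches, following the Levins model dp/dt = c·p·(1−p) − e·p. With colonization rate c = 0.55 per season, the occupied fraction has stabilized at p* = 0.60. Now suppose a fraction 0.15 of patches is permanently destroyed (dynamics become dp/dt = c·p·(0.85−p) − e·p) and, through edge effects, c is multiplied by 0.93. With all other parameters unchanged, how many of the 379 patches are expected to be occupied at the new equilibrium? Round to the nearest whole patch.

Balance c(1−p*) = e gives e = 0.55×(1 − 0.60000) = 0.22000.
New p* = 0.85 − e/c = 0.85 − 0.22000/0.51150 = 0.41989.
Expected occupied = 379 × 0.41989 = 159.14 ≈ 159.

159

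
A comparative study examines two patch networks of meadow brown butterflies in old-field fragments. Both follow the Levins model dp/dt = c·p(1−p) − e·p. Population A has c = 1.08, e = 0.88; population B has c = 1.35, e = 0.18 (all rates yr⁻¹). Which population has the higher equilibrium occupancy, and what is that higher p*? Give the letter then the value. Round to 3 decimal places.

B, 0.867

A: p*_A = 1 − 0.88/1.08 = 0.1852.
B: p*_B = 1 − 0.18/1.35 = 0.8667.
B is higher at 0.8667.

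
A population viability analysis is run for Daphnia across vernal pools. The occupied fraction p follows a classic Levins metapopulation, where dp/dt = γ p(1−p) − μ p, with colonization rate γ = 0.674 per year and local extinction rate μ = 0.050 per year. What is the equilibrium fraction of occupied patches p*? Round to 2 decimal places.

Setting dp/dt = 0 and dividing through by p* gives γ·(1−p*) = μ.
So p* = 1 − μ/γ = 1 − 0.050/0.674 = 1 − 0.0742 = 0.9258.

0.93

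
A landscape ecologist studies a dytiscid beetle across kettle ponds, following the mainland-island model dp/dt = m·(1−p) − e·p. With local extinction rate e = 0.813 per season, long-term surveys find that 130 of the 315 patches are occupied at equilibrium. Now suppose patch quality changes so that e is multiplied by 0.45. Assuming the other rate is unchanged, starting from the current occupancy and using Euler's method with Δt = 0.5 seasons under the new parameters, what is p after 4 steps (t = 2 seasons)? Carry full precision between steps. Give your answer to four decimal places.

Observed p* = 130/315 = 0.41270.
Balance m(1−p*) = e·p* gives m = e·p*/(1−p*) = 0.813×0.41270/0.58730 = 0.57130.
Starting from p₀ = 0.41270; update p ← p + (dp/dt)·Δt with the new parameters.
t = 0.5: p = 0.41270 + (+0.09227) = 0.50497
t = 1: p = 0.50497 + (+0.04903) = 0.55400
t = 1.5: p = 0.55400 + (+0.02606) = 0.58006
t = 2: p = 0.58006 + (+0.01385) = 0.59391

0.5939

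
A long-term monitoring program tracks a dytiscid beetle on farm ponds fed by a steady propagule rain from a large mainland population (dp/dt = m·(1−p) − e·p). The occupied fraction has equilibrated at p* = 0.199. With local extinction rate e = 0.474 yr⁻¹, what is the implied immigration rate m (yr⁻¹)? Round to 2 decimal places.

At equilibrium m(1−p*) = e·p*, so m = e·p*/(1−p*).
m = 0.474 × 0.199 / 0.8010 = 0.0943/0.8010 = 0.1178.

0.12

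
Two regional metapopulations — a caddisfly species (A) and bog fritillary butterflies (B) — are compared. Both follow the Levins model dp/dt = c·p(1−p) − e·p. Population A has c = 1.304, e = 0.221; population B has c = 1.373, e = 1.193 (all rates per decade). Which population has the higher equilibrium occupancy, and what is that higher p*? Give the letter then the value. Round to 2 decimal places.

A: p*_A = 1 − 0.221/1.304 = 0.8305.
B: p*_B = 1 − 1.193/1.373 = 0.1311.
A is higher at 0.8305.

A, 0.83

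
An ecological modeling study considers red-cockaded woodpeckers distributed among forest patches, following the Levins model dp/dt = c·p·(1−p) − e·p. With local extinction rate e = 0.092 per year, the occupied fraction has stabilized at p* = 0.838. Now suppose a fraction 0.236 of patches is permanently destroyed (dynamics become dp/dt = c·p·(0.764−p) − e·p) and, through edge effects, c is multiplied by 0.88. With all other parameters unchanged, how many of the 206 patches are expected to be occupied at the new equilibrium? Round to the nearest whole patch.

119

Balance c(1−p*) = e gives c = e/(1 − 0.83800) = 0.092/0.16200 = 0.56790.
New p* = 0.764 − e/c = 0.764 − 0.09200/0.49975 = 0.57991.
Expected occupied = 206 × 0.57991 = 119.46 ≈ 119.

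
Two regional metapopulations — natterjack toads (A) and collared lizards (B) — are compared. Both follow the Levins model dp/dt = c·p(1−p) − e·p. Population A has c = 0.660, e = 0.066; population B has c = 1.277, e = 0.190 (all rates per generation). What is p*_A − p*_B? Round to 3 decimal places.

0.049

A: p*_A = 1 − 0.066/0.660 = 0.9000.
B: p*_B = 1 − 0.190/1.277 = 0.8512.
p*_A − p*_B = 0.9000 − 0.8512 = 0.0488.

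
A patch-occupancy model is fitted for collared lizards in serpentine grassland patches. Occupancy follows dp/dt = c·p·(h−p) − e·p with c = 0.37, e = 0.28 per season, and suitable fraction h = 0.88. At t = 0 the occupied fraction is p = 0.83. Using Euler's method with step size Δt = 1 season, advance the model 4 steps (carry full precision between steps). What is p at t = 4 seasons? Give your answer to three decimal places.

0.382

Update rule: p ← p + [c·p·(h−p) − e·p]·Δt with Δt = 1.
p: 0.83000 → 0.61295  (Δp = -0.21705)
p: 0.61295 → 0.50189  (Δp = -0.11106)
p: 0.50189 → 0.43158  (Δp = -0.07031)
p: 0.43158 → 0.38234  (Δp = -0.04924)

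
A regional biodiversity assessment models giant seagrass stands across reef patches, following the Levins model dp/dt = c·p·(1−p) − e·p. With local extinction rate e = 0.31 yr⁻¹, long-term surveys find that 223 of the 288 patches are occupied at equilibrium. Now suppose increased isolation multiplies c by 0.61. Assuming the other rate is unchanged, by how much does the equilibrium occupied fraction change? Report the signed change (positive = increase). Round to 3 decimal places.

Observed p* = 223/288 = 0.77431.
Balance c(1−p*) = e gives c = e/(1 − 0.77431) = 0.31/0.22569 = 1.37357.
New p* = 1 − e/c = 1 − 0.31000/0.83788 = 0.63002.
Δp* = 0.63002 − 0.77431 = -0.14429.

-0.144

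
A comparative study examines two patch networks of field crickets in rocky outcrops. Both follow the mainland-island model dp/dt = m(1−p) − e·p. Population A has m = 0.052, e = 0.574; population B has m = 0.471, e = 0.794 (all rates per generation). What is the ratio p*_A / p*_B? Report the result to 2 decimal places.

A: p*_A = m/(m+e) = 0.052/0.6260 = 0.0831.
B: p*_B = 0.471/1.2650 = 0.3723.
p*_A / p*_B = 0.0831/0.3723 = 0.2231.

0.22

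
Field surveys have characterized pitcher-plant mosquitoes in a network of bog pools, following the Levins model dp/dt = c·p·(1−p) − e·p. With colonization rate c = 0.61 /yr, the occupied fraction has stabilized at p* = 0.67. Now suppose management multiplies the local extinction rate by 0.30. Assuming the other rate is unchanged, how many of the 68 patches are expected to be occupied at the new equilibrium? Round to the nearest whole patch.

Balance c(1−p*) = e gives e = 0.61×(1 − 0.67000) = 0.20130.
New p* = 1 − e/c = 1 − 0.06039/0.61000 = 0.90100.
Expected occupied = 68 × 0.90100 = 61.27 ≈ 61.

61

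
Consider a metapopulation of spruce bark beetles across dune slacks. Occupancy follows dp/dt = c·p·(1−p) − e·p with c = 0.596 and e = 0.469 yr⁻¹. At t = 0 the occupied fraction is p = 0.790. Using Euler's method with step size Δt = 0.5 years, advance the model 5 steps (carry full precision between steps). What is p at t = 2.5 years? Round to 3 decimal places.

0.429

Update rule: p ← p + [c·p·(1−p) − e·p]·Δt with Δt = 0.5.
p: 0.79000 → 0.65418  (Δp = -0.13582)
p: 0.65418 → 0.56819  (Δp = -0.08599)
p: 0.56819 → 0.50807  (Δp = -0.06013)
p: 0.50807 → 0.46341  (Δp = -0.04466)
p: 0.46341 → 0.42884  (Δp = -0.03457)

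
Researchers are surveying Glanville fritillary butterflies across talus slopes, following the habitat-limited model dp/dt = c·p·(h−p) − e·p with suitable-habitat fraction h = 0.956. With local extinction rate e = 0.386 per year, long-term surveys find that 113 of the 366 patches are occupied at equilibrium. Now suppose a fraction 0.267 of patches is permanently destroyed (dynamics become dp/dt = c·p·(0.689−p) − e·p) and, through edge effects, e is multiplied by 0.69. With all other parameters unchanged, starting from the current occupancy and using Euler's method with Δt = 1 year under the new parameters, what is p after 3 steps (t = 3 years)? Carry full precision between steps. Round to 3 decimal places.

0.279

Observed p* = 113/366 = 0.30874.
Balance c(h−p*) = e gives c = e/(0.956 − 0.30874) = 0.386/0.64726 = 0.59636.
Starting from p₀ = 0.30874; update p ← p + (dp/dt)·Δt with the new parameters.
p: 0.30874 → 0.29653  (Δp = -0.01222)
p: 0.29653 → 0.28695  (Δp = -0.00957)
p: 0.28695 → 0.27933  (Δp = -0.00763)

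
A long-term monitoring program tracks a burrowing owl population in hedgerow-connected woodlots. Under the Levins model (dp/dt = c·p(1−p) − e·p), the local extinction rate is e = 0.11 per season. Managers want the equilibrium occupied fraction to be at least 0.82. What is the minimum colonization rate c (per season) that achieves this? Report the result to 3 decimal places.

0.611

p* = 1 − e/c ≥ 0.82 requires e/c ≤ 0.1800, i.e. c ≥ e/0.1800.
c_min = 0.11/0.1800 = 0.6111.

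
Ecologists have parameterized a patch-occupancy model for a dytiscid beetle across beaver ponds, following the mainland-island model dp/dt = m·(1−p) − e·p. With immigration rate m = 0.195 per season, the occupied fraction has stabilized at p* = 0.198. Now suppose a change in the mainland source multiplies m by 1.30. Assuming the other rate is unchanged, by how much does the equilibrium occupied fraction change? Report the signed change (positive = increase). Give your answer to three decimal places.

0.045

Balance m(1−p*) = e·p* gives e = m(1−p*)/p* = 0.195×0.80200/0.19800 = 0.78985.
New p* = m/(m+e) = 0.25350/(0.25350+0.78985) = 0.24297.
Δp* = 0.24297 − 0.19800 = +0.04497.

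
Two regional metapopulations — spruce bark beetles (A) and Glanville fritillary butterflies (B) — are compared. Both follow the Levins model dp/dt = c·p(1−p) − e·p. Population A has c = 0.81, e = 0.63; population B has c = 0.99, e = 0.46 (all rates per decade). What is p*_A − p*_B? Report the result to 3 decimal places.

A: p*_A = 1 − 0.63/0.81 = 0.2222.
B: p*_B = 1 − 0.46/0.99 = 0.5354.
p*_A − p*_B = 0.2222 − 0.5354 = -0.3131.

-0.313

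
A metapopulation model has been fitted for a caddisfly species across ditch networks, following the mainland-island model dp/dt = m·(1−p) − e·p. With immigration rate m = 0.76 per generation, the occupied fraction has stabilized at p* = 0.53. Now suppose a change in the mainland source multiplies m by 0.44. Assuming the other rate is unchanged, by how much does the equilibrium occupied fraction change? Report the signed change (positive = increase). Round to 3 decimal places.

-0.198

Balance m(1−p*) = e·p* gives e = m(1−p*)/p* = 0.76×0.47000/0.53000 = 0.67396.
New p* = m/(m+e) = 0.33440/(0.33440+0.67396) = 0.33163.
Δp* = 0.33163 − 0.53000 = -0.19837.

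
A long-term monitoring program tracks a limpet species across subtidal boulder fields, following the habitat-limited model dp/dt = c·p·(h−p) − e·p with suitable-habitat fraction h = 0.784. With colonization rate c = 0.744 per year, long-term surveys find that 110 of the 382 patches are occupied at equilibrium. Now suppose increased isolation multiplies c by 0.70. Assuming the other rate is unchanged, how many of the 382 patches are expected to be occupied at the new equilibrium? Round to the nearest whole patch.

29

Observed p* = 110/382 = 0.28796.
Balance c(h−p*) = e gives e = 0.744×(0.784 − 0.28796) = 0.36905.
New p* = 0.784 − e/c = 0.784 − 0.36905/0.52080 = 0.07538.
Expected occupied = 382 × 0.07538 = 28.80 ≈ 29.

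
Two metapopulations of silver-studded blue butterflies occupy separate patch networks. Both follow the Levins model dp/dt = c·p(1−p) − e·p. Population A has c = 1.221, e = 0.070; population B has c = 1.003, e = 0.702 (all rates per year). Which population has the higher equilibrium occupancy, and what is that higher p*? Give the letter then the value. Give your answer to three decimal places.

A, 0.943

A: p*_A = 1 − 0.070/1.221 = 0.9427.
B: p*_B = 1 − 0.702/1.003 = 0.3001.
A is higher at 0.9427.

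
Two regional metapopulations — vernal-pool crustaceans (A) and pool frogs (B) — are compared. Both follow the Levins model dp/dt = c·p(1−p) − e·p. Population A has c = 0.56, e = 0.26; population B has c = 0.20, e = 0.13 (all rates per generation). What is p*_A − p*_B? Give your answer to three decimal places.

0.186

A: p*_A = 1 − 0.26/0.56 = 0.5357.
B: p*_B = 1 − 0.13/0.20 = 0.3500.
p*_A − p*_B = 0.5357 − 0.3500 = 0.1857.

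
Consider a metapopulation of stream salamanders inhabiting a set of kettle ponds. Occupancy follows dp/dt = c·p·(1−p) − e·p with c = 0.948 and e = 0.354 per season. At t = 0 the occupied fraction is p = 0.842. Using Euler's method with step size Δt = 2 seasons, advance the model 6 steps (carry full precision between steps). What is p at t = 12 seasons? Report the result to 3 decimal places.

Update rule: p ← p + [c·p·(1−p) − e·p]·Δt with Δt = 2.
  1  |  dp/dt·Δt = -0.343900  |  p_1 = 0.498100
  2  |  dp/dt·Δt = +0.121338  |  p_2 = 0.619438
  3  |  dp/dt·Δt = +0.008390  |  p_3 = 0.627829
  4  |  dp/dt·Δt = -0.001484  |  p_4 = 0.626345
  5  |  dp/dt·Δt = +0.000282  |  p_5 = 0.626627
  6  |  dp/dt·Δt = -0.000053  |  p_6 = 0.626574

0.627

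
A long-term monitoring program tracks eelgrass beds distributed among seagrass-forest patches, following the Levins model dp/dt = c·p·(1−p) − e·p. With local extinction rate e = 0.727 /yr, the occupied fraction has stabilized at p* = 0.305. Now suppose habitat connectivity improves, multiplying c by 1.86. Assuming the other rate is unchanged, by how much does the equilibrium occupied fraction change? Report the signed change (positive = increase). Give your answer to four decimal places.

0.3213

Balance c(1−p*) = e gives c = e/(1 − 0.30500) = 0.727/0.69500 = 1.04604.
New p* = 1 − e/c = 1 − 0.72700/1.94563 = 0.62634.
Δp* = 0.62634 − 0.30500 = +0.32134.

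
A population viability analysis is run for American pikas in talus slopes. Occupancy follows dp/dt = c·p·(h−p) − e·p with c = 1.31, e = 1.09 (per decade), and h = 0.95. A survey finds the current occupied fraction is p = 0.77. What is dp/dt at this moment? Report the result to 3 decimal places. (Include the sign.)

Colonization term: c·p·(h−p) = 1.31×0.77×0.1800 = 0.18157.
Extinction term: e·p = 0.83930.
dp/dt = 0.18157 − 0.83930 = -0.65773.

-0.658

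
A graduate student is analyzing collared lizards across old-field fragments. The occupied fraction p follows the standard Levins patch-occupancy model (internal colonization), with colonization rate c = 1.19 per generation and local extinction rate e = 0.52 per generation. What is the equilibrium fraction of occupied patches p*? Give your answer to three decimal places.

At equilibrium, colonization balances extinction: c·p*·(1−p*) = e·p*.
So p* = 1 − e/c = 1 − 0.52/1.19 = 1 − 0.4370 = 0.5630.

0.563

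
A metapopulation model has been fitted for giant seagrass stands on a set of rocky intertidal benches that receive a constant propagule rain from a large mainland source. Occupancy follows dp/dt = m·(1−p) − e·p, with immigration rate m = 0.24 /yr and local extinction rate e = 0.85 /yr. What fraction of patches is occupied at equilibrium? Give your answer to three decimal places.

At equilibrium the propagule rain into empty patches balances local extinction: m(1−p*) = e·p*.
p* = m/(m+e) = 0.24/(0.24+0.85) = 0.24/1.0900 = 0.2202.

0.220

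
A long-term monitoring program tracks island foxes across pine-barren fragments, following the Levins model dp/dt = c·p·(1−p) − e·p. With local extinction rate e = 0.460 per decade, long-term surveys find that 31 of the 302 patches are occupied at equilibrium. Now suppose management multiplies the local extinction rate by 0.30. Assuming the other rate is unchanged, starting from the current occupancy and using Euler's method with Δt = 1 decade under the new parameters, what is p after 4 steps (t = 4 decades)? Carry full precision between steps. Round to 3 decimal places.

Observed p* = 31/302 = 0.10265.
Balance c(1−p*) = e gives c = e/(1 − 0.10265) = 0.460/0.89735 = 0.51262.
Starting from p₀ = 0.10265; update p ← p + (dp/dt)·Δt with the new parameters.
step 1: Δp = +0.03305, p = 0.13570
step 2: Δp = +0.04140, p = 0.17710
step 3: Δp = +0.05027, p = 0.22737
step 4: Δp = +0.05868, p = 0.28604

0.286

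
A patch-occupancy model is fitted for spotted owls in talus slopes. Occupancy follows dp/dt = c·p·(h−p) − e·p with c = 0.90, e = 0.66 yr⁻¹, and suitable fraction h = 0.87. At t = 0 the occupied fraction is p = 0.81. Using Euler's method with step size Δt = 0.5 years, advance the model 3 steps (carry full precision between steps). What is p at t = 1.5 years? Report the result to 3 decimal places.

0.390

Update rule: p ← p + [c·p·(h−p) − e·p]·Δt with Δt = 0.5.
  1  |  dp/dt·Δt = -0.245430  |  p_1 = 0.564570
  2  |  dp/dt·Δt = -0.108712  |  p_2 = 0.455858
  3  |  dp/dt·Δt = -0.065478  |  p_3 = 0.390381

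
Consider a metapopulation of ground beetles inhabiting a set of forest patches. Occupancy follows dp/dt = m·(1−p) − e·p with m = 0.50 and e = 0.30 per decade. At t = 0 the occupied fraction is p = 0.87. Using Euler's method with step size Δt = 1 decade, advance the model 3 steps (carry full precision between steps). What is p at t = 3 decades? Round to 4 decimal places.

0.6270

Update rule: p ← p + [m·(1−p) − e·p]·Δt with Δt = 1.
step 1: Δp = -0.19600, p = 0.67400
step 2: Δp = -0.03920, p = 0.63480
step 3: Δp = -0.00784, p = 0.62696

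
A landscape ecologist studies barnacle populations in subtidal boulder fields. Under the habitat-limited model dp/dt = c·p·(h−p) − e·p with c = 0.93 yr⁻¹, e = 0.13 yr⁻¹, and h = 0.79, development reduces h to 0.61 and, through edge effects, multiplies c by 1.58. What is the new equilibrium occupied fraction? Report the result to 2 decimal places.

Before: p* = h − e/c = 0.79 − 0.13/0.93 = 0.79 − 0.1398 = 0.6502.
After: c = 1.4694, e = 0.13, h = 0.61; p* = 0.61 − 0.13/1.4694 = 0.5215.

0.52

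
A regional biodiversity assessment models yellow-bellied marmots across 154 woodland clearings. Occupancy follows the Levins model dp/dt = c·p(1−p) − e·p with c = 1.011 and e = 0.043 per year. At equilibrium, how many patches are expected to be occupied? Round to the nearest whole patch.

147

p* = 1 − e/c = 1 − 0.043/1.011 = 0.9575.
Expected occupied patches = N × p* = 154 × 0.9575 = 147.45 ≈ 147.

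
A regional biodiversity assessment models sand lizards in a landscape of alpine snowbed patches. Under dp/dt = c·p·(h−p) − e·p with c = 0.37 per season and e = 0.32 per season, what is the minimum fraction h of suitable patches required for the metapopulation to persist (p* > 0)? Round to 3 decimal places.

0.865

p* = h − e/c is positive only when h > e/c.
h_min = e/c = 0.32/0.37 = 0.8649.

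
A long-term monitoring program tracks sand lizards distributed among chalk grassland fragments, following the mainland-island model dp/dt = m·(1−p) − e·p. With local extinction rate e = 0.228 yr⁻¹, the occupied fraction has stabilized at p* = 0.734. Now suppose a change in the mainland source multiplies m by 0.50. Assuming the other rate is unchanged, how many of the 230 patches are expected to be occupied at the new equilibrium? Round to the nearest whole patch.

133

Balance m(1−p*) = e·p* gives m = e·p*/(1−p*) = 0.228×0.73400/0.26600 = 0.62914.
New p* = m/(m+e) = 0.31457/(0.31457+0.22800) = 0.57978.
Expected occupied = 230 × 0.57978 = 133.35 ≈ 133.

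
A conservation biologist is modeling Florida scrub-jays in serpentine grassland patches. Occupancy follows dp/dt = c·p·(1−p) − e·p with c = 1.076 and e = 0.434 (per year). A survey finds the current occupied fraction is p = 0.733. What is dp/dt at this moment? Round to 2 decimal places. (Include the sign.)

-0.11

Colonization term: c·p·(1−p) = 1.076×0.733×0.2670 = 0.21059.
Extinction term: e·p = 0.31812.
dp/dt = 0.21059 − 0.31812 = -0.10754.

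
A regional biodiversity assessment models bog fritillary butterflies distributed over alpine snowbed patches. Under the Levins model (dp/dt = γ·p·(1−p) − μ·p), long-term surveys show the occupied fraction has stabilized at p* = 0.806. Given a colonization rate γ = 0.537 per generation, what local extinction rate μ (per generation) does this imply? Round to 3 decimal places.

At equilibrium γ(1−p*) = μ.
μ = 0.537 × (1 − 0.806) = 0.537 × 0.1940 = 0.1042.

0.104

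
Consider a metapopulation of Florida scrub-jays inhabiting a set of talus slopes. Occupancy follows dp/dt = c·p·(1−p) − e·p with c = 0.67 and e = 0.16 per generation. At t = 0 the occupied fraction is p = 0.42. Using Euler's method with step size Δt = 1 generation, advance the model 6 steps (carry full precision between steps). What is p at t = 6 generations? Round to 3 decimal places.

Update rule: p ← p + [c·p·(1−p) − e·p]·Δt with Δt = 1.
step 1: Δp = +0.09601, p = 0.51601
step 2: Δp = +0.08477, p = 0.60078
step 3: Δp = +0.06457, p = 0.66535
step 4: Δp = +0.04273, p = 0.70808
step 5: Δp = +0.02520, p = 0.73328
step 6: Δp = +0.01372, p = 0.74699

0.747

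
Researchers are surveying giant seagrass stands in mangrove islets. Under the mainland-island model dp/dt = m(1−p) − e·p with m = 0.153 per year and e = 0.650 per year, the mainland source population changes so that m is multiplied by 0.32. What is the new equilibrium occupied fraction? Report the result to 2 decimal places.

Before: p* = 0.153/(0.153+0.650) = 0.1905.
After: m = 0.04896, e = 0.65; p* = 0.04896/0.6990 = 0.0700.

0.07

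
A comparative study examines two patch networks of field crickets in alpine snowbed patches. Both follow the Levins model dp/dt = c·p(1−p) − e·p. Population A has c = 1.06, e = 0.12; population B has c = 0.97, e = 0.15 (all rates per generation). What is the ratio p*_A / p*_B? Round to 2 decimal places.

A: p*_A = 1 − 0.12/1.06 = 0.8868.
B: p*_B = 1 − 0.15/0.97 = 0.8454.
p*_A / p*_B = 0.8868/0.8454 = 1.0490.

1.05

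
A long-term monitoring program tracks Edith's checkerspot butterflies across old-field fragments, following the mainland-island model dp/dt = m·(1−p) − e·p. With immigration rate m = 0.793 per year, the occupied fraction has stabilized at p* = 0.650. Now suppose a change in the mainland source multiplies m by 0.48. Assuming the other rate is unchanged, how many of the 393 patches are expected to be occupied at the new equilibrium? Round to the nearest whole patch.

185

Balance m(1−p*) = e·p* gives e = m(1−p*)/p* = 0.793×0.35000/0.65000 = 0.42700.
New p* = m/(m+e) = 0.38064/(0.38064+0.42700) = 0.47130.
Expected occupied = 393 × 0.47130 = 185.22 ≈ 185.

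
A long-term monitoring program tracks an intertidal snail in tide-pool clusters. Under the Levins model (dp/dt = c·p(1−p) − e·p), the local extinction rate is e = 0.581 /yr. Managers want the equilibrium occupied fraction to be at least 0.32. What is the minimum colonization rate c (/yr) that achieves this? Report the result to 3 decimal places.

0.854

p* = 1 − e/c ≥ 0.32 requires e/c ≤ 0.6800, i.e. c ≥ e/0.6800.
c_min = 0.581/0.6800 = 0.8544.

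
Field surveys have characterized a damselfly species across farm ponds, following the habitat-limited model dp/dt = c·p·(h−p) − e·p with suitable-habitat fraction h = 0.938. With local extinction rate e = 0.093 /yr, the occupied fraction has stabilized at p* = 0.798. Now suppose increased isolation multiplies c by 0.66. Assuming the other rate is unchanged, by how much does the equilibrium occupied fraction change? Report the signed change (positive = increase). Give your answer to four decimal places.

Balance c(h−p*) = e gives c = e/(0.938 − 0.79800) = 0.093/0.14000 = 0.66429.
New p* = 0.938 − e/c = 0.938 − 0.09300/0.43843 = 0.72588.
Δp* = 0.72588 − 0.79800 = -0.07212.

-0.0721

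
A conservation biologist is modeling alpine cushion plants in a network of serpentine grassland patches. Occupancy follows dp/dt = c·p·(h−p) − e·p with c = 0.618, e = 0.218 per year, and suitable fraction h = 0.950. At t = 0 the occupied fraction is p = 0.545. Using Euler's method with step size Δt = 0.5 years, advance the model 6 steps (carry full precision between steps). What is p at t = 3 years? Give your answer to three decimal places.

0.581

Update rule: p ← p + [c·p·(h−p) − e·p]·Δt with Δt = 0.5.
step 1: Δp = +0.00880, p = 0.55380
step 2: Δp = +0.00744, p = 0.56123
step 3: Δp = +0.00625, p = 0.56748
step 4: Δp = +0.00522, p = 0.57270
step 5: Δp = +0.00434, p = 0.57704
step 6: Δp = +0.00360, p = 0.58065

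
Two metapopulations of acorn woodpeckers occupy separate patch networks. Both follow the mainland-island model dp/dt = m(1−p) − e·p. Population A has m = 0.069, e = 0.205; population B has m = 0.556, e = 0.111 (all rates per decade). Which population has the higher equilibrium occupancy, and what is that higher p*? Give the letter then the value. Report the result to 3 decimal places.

B, 0.834

A: p*_A = m/(m+e) = 0.069/0.2740 = 0.2518.
B: p*_B = 0.556/0.6670 = 0.8336.
B is higher at 0.8336.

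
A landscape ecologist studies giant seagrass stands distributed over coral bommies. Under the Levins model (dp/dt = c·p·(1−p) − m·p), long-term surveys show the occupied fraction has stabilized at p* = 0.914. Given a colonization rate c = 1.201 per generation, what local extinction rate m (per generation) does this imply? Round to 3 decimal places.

At equilibrium c(1−p*) = m.
m = 1.201 × (1 − 0.914) = 1.201 × 0.0860 = 0.1033.

0.103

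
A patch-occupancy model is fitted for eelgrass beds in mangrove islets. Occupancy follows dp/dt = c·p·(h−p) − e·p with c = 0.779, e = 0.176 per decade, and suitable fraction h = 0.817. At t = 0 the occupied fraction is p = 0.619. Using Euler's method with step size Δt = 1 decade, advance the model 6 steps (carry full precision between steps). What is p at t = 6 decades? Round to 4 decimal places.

Update rule: p ← p + [c·p·(h−p) − e·p]·Δt with Δt = 1.
  1  |  dp/dt·Δt = -0.013468  |  p_1 = 0.605532
  2  |  dp/dt·Δt = -0.006822  |  p_2 = 0.598710
  3  |  dp/dt·Δt = -0.003563  |  p_3 = 0.595146
  4  |  dp/dt·Δt = -0.001890  |  p_4 = 0.593256
  5  |  dp/dt·Δt = -0.001011  |  p_5 = 0.592245
  6  |  dp/dt·Δt = -0.000543  |  p_6 = 0.591703

0.5917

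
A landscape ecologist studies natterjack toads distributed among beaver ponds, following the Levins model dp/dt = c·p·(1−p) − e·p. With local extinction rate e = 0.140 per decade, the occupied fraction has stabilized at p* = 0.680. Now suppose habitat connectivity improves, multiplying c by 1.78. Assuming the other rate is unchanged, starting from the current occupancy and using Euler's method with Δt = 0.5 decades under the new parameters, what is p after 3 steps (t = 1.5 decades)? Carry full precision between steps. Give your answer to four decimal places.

0.7675

Balance c(1−p*) = e gives c = e/(1 − 0.68000) = 0.140/0.32000 = 0.43750.
Starting from p₀ = 0.68000; update p ← p + (dp/dt)·Δt with the new parameters.
t = 0.5: p = 0.68000 + (+0.03713) = 0.71713
t = 1: p = 0.71713 + (+0.02879) = 0.74592
t = 1.5: p = 0.74592 + (+0.02158) = 0.76750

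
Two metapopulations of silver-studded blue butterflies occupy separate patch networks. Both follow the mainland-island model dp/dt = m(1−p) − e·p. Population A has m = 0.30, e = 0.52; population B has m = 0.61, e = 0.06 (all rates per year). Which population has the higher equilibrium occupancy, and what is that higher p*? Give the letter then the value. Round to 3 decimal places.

B, 0.910

A: p*_A = m/(m+e) = 0.30/0.8200 = 0.3659.
B: p*_B = 0.61/0.6700 = 0.9104.
B is higher at 0.9104.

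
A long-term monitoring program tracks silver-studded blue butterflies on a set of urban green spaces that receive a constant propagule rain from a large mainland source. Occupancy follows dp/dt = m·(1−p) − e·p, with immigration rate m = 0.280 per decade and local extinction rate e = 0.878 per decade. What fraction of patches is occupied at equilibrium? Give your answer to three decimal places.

0.242

At equilibrium the propagule rain into empty patches balances local extinction: m(1−p*) = e·p*.
p* = m/(m+e) = 0.280/(0.280+0.878) = 0.280/1.1580 = 0.2418.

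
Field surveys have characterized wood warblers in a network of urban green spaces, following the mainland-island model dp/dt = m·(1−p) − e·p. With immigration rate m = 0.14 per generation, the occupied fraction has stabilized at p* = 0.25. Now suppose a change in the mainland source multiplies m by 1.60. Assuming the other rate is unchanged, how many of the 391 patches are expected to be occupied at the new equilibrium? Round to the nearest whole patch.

136

Balance m(1−p*) = e·p* gives e = m(1−p*)/p* = 0.14×0.75000/0.25000 = 0.42000.
New p* = m/(m+e) = 0.22400/(0.22400+0.42000) = 0.34783.
Expected occupied = 391 × 0.34783 = 136.00 ≈ 136.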